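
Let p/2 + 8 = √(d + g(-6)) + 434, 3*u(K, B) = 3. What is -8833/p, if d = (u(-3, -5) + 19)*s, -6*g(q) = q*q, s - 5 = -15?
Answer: -1881429/181682 + 8833*I*√206/363364 ≈ -10.356 + 0.3489*I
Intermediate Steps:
s = -10 (s = 5 - 15 = -10)
u(K, B) = 1 (u(K, B) = (⅓)*3 = 1)
g(q) = -q²/6 (g(q) = -q*q/6 = -q²/6)
d = -200 (d = (1 + 19)*(-10) = 20*(-10) = -200)
p = 852 + 2*I*√206 (p = -16 + 2*(√(-200 - ⅙*(-6)²) + 434) = -16 + 2*(√(-200 - ⅙*36) + 434) = -16 + 2*(√(-200 - 6) + 434) = -16 + 2*(√(-206) + 434) = -16 + 2*(I*√206 + 434) = -16 + 2*(434 + I*√206) = -16 + (868 + 2*I*√206) = 852 + 2*I*√206 ≈ 852.0 + 28.705*I)
-8833/p = -8833/(852 + 2*I*√206)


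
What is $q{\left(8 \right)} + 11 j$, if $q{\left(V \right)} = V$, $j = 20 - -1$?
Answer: $239$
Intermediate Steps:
$j = 21$ ($j = 20 + 1 = 21$)
$q{\left(8 \right)} + 11 j = 8 + 11 \cdot 21 = 8 + 231 = 239$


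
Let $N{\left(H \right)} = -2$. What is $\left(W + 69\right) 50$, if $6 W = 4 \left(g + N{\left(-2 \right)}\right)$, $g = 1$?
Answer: $\frac{10250}{3} \approx 3416.7$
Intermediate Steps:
$W = - \frac{2}{3}$ ($W = \frac{4 \left(1 - 2\right)}{6} = \frac{4 \left(-1\right)}{6} = \frac{1}{6} \left(-4\right) = - \frac{2}{3} \approx -0.66667$)
$\left(W + 69\right) 50 = \left(- \frac{2}{3} + 69\right) 50 = \frac{205}{3} \cdot 50 = \frac{10250}{3}$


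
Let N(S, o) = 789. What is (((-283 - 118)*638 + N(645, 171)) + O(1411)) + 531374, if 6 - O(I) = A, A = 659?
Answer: 275672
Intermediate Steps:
O(I) = -653 (O(I) = 6 - 1*659 = 6 - 659 = -653)
(((-283 - 118)*638 + N(645, 171)) + O(1411)) + 531374 = (((-283 - 118)*638 + 789) - 653) + 531374 = ((-401*638 + 789) - 653) + 531374 = ((-255838 + 789) - 653) + 531374 = (-255049 - 653) + 531374 = -255702 + 531374 = 275672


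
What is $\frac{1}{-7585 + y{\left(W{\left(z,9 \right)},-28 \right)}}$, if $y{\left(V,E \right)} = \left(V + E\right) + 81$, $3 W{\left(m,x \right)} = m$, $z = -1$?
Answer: $- \frac{3}{22597} \approx -0.00013276$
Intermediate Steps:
$W{\left(m,x \right)} = \frac{m}{3}$
$y{\left(V,E \right)} = 81 + E + V$ ($y{\left(V,E \right)} = \left(E + V\right) + 81 = 81 + E + V$)
$\frac{1}{-7585 + y{\left(W{\left(z,9 \right)},-28 \right)}} = \frac{1}{-7585 + \left(81 - 28 + \frac{1}{3} \left(-1\right)\right)} = \frac{1}{-7585 - - \frac{158}{3}} = \frac{1}{-7585 + \frac{158}{3}} = \frac{1}{- \frac{22597}{3}} = - \frac{3}{22597}$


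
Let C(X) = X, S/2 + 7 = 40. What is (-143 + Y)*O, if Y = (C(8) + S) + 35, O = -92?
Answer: 3128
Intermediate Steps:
S = 66 (S = -14 + 2*40 = -14 + 80 = 66)
Y = 109 (Y = (8 + 66) + 35 = 74 + 35 = 109)
(-143 + Y)*O = (-143 + 109)*(-92) = -34*(-92) = 3128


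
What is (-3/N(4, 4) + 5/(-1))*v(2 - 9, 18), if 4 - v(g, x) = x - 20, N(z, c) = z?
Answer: -69/2 ≈ -34.500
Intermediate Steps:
v(g, x) = 24 - x (v(g, x) = 4 - (x - 20) = 4 - (-20 + x) = 4 + (20 - x) = 24 - x)
(-3/N(4, 4) + 5/(-1))*v(2 - 9, 18) = (-3/4 + 5/(-1))*(24 - 1*18) = (-3*1/4 + 5*(-1))*(24 - 18) = (-3/4 - 5)*6 = -23/4*6 = -69/2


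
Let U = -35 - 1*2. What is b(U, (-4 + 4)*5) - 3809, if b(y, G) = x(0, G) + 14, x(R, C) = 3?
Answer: -3792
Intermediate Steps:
U = -37 (U = -35 - 2 = -37)
b(y, G) = 17 (b(y, G) = 3 + 14 = 17)
b(U, (-4 + 4)*5) - 3809 = 17 - 3809 = -3792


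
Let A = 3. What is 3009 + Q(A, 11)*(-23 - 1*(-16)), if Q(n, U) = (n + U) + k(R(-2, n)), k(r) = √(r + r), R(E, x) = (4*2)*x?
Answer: 2911 - 28*√3 ≈ 2862.5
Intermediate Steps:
R(E, x) = 8*x
k(r) = √2*√r (k(r) = √(2*r) = √2*√r)
Q(n, U) = U + n + 4*√n (Q(n, U) = (n + U) + √2*√(8*n) = (U + n) + √2*(2*√2*√n) = (U + n) + 4*√n = U + n + 4*√n)
3009 + Q(A, 11)*(-23 - 1*(-16)) = 3009 + (11 + 3 + 4*√3)*(-23 - 1*(-16)) = 3009 + (14 + 4*√3)*(-23 + 16) = 3009 + (14 + 4*√3)*(-7) = 3009 + (-98 - 28*√3) = 2911 - 28*√3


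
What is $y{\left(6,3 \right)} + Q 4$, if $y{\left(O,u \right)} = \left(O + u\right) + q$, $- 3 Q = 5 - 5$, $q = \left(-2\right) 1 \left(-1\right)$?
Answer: $11$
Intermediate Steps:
$q = 2$ ($q = \left(-2\right) \left(-1\right) = 2$)
$Q = 0$ ($Q = - \frac{5 - 5}{3} = \left(- \frac{1}{3}\right) 0 = 0$)
$y{\left(O,u \right)} = 2 + O + u$ ($y{\left(O,u \right)} = \left(O + u\right) + 2 = 2 + O + u$)
$y{\left(6,3 \right)} + Q 4 = \left(2 + 6 + 3\right) + 0 \cdot 4 = 11 + 0 = 11$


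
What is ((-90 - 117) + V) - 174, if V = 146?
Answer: -235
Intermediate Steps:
((-90 - 117) + V) - 174 = ((-90 - 117) + 146) - 174 = (-207 + 146) - 174 = -61 - 174 = -235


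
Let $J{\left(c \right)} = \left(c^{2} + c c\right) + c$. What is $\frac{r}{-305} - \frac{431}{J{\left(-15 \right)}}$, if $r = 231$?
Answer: $- \frac{46388}{26535} \approx -1.7482$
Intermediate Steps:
$J{\left(c \right)} = c + 2 c^{2}$ ($J{\left(c \right)} = \left(c^{2} + c^{2}\right) + c = 2 c^{2} + c = c + 2 c^{2}$)
$\frac{r}{-305} - \frac{431}{J{\left(-15 \right)}} = \frac{231}{-305} - \frac{431}{\left(-15\right) \left(1 + 2 \left(-15\right)\right)} = 231 \left(- \frac{1}{305}\right) - \frac{431}{\left(-15\right) \left(1 - 30\right)} = - \frac{231}{305} - \frac{431}{\left(-15\right) \left(-29\right)} = - \frac{231}{305} - \frac{431}{435} = - \frac{46388}{26535}$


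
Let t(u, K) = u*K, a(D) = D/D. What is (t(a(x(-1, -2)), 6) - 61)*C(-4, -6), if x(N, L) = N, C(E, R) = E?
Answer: 220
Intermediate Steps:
a(D) = 1
t(u, K) = K*u
(t(a(x(-1, -2)), 6) - 61)*C(-4, -6) = (6*1 - 61)*(-4) = (6 - 61)*(-4) = -55*(-4) = 220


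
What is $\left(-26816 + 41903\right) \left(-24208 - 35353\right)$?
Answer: $-898596807$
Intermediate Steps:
$\left(-26816 + 41903\right) \left(-24208 - 35353\right) = 15087 \left(-59561\right) = -898596807$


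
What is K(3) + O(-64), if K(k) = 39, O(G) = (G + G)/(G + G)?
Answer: 40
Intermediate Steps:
O(G) = 1 (O(G) = (2*G)/((2*G)) = (2*G)*(1/(2*G)) = 1)
K(3) + O(-64) = 39 + 1 = 40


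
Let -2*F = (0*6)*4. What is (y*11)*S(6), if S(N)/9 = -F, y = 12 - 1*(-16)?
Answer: 0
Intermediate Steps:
y = 28 (y = 12 + 16 = 28)
F = 0 (F = -0*6*4/2 = -0*4 = -1/2*0 = 0)
S(N) = 0 (S(N) = 9*(-1*0) = 9*0 = 0)
(y*11)*S(6) = (28*11)*0 = 308*0 = 0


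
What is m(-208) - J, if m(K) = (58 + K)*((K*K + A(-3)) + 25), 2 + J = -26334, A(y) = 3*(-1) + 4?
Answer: -6467164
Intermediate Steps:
A(y) = 1 (A(y) = -3 + 4 = 1)
J = -26336 (J = -2 - 26334 = -26336)
m(K) = (26 + K**2)*(58 + K) (m(K) = (58 + K)*((K*K + 1) + 25) = (58 + K)*((K**2 + 1) + 25) = (58 + K)*((1 + K**2) + 25) = (58 + K)*(26 + K**2) = (26 + K**2)*(58 + K))
m(-208) - J = (1508 + (-208)**3 + 26*(-208) + 58*(-208)**2) - 1*(-26336) = (1508 - 8998912 - 5408 + 58*43264) + 26336 = (1508 - 8998912 - 5408 + 2509312) + 26336 = -6493500 + 26336 = -6467164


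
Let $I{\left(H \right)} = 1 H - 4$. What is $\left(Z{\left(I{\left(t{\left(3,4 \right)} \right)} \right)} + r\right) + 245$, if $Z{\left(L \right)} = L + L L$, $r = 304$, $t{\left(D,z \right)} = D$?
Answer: $549$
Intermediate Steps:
$I{\left(H \right)} = -4 + H$ ($I{\left(H \right)} = H - 4 = -4 + H$)
$Z{\left(L \right)} = L + L^{2}$
$\left(Z{\left(I{\left(t{\left(3,4 \right)} \right)} \right)} + r\right) + 245 = \left(\left(-4 + 3\right) \left(1 + \left(-4 + 3\right)\right) + 304\right) + 245 = \left(- (1 - 1) + 304\right) + 245 = \left(\left(-1\right) 0 + 304\right) + 245 = \left(0 + 304\right) + 245 = 304 + 245 = 549$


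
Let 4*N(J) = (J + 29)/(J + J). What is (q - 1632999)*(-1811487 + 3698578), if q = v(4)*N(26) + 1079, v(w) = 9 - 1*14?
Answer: -640553480251785/208 ≈ -3.0796e+12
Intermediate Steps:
N(J) = (29 + J)/(8*J) (N(J) = ((J + 29)/(J + J))/4 = ((29 + J)/((2*J)))/4 = ((29 + J)*(1/(2*J)))/4 = ((29 + J)/(2*J))/4 = (29 + J)/(8*J))
v(w) = -5 (v(w) = 9 - 14 = -5)
q = 224157/208 (q = -5*(29 + 26)/(8*26) + 1079 = -5*55/(8*26) + 1079 = -5*55/208 + 1079 = -275/208 + 1079 = 224157/208 ≈ 1077.7)
(q - 1632999)*(-1811487 + 3698578) = (224157/208 - 1632999)*(-1811487 + 3698578) = -339439635/208*1887091 = -640553480251785/208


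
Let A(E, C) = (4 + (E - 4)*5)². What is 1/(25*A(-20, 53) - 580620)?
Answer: -1/244220 ≈ -4.0947e-6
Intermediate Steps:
A(E, C) = (-16 + 5*E)² (A(E, C) = (4 + (-4 + E)*5)² = (4 + (-20 + 5*E))² = (-16 + 5*E)²)
1/(25*A(-20, 53) - 580620) = 1/(25*(-16 + 5*(-20))² - 580620) = 1/(25*(-16 - 100)² - 580620) = 1/(25*(-116)² - 580620) = 1/(25*13456 - 580620) = 1/(336400 - 580620) = 1/(-244220) = -1/244220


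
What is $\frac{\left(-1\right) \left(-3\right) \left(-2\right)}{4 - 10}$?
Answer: $1$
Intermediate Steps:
$\frac{\left(-1\right) \left(-3\right) \left(-2\right)}{4 - 10} = \frac{3 \left(-2\right)}{-6} = \left(-6\right) \left(- \frac{1}{6}\right) = 1$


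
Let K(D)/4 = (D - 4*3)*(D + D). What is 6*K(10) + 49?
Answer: -911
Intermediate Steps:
K(D) = 8*D*(-12 + D) (K(D) = 4*((D - 4*3)*(D + D)) = 4*((D - 12)*(2*D)) = 4*((-12 + D)*(2*D)) = 4*(2*D*(-12 + D)) = 8*D*(-12 + D))
6*K(10) + 49 = 6*(8*10*(-12 + 10)) + 49 = 6*(8*10*(-2)) + 49 = 6*(-160) + 49 = -960 + 49 = -911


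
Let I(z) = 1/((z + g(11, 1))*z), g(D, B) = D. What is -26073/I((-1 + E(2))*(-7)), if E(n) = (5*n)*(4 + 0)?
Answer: -1864897398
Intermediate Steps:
E(n) = 20*n (E(n) = (5*n)*4 = 20*n)
I(z) = 1/(z*(11 + z)) (I(z) = 1/((z + 11)*z) = 1/((11 + z)*z) = 1/(z*(11 + z)))
-26073/I((-1 + E(2))*(-7)) = -26073*(-7*(-1 + 20*2)*(11 + (-1 + 20*2)*(-7))) = -26073*(-7*(-1 + 40)*(11 + (-1 + 40)*(-7))) = -26073/(1/(((39*(-7)))*(11 + 39*(-7)))) = -26073/(1/((-273)*(11 - 273))) = -26073/((-1/273/(-262))) = -26073/((-1/273*(-1/262))) = -26073/1/71526 = -26073*71526 = -1864897398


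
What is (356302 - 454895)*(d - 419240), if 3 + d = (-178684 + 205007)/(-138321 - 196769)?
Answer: 13850755101687449/335090 ≈ 4.1334e+10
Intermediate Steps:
d = -1031593/335090 (d = -3 + (-178684 + 205007)/(-138321 - 196769) = -3 + 26323/(-335090) = -3 + 26323*(-1/335090) = -3 - 26323/335090 = -1031593/335090 ≈ -3.0786)
(356302 - 454895)*(d - 419240) = (356302 - 454895)*(-1031593/335090 - 419240) = -98593*(-140484163193/335090) = 13850755101687449/335090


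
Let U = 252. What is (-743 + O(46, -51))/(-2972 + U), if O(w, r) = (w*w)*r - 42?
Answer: 108701/2720 ≈ 39.964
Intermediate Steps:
O(w, r) = -42 + r*w² (O(w, r) = w²*r - 42 = r*w² - 42 = -42 + r*w²)
(-743 + O(46, -51))/(-2972 + U) = (-743 + (-42 - 51*46²))/(-2972 + 252) = (-743 + (-42 - 51*2116))/(-2720) = (-743 + (-42 - 107916))*(-1/2720) = (-743 - 107958)*(-1/2720) = -108701*(-1/2720) = 108701/2720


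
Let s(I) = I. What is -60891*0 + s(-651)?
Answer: -651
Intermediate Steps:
-60891*0 + s(-651) = -60891*0 - 651 = 0 - 651 = -651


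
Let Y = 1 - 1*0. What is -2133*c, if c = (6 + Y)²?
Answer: -104517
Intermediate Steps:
Y = 1 (Y = 1 + 0 = 1)
c = 49 (c = (6 + 1)² = 7² = 49)
-2133*c = -2133*49 = -104517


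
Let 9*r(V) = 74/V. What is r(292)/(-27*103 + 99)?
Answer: -37/3524148 ≈ -1.0499e-5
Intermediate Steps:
r(V) = 74/(9*V) (r(V) = (74/V)/9 = 74/(9*V))
r(292)/(-27*103 + 99) = ((74/9)/292)/(-27*103 + 99) = ((74/9)*(1/292))/(-2781 + 99) = (37/1314)/(-2682) = (37/1314)*(-1/2682) = -37/3524148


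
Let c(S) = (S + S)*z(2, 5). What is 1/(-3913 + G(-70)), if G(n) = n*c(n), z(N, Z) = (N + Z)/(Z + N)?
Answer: 1/5887 ≈ 0.00016987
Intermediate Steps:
z(N, Z) = 1 (z(N, Z) = (N + Z)/(N + Z) = 1)
c(S) = 2*S (c(S) = (S + S)*1 = (2*S)*1 = 2*S)
G(n) = 2*n² (G(n) = n*(2*n) = 2*n²)
1/(-3913 + G(-70)) = 1/(-3913 + 2*(-70)²) = 1/(-3913 + 2*4900) = 1/(-3913 + 9800) = 1/5887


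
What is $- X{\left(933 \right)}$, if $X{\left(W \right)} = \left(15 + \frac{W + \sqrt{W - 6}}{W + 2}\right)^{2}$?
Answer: $- \frac{223742691}{874225} - \frac{89748 \sqrt{103}}{874225} \approx -256.97$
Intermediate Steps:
$X{\left(W \right)} = \left(15 + \frac{W + \sqrt{-6 + W}}{2 + W}\right)^{2}$
$- X{\left(933 \right)} = - \frac{\left(30 + \sqrt{-6 + 933} + 16 \cdot 933\right)^{2}}{\left(2 + 933\right)^{2}} = - \frac{\left(30 + \sqrt{927} + 14928\right)^{2}}{874225} = - \frac{\left(30 + 3 \sqrt{103} + 14928\right)^{2}}{874225} = - \frac{\left(14958 + 3 \sqrt{103}\right)^{2}}{874225}$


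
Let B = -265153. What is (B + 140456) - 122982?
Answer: -247679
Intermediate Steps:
(B + 140456) - 122982 = (-265153 + 140456) - 122982 = -124697 - 122982 = -247679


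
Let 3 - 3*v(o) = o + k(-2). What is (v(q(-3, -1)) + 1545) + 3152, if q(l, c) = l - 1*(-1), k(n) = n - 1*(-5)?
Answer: 14093/3 ≈ 4697.7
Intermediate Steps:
k(n) = 5 + n (k(n) = n + 5 = 5 + n)
q(l, c) = 1 + l (q(l, c) = l + 1 = 1 + l)
v(o) = -o/3 (v(o) = 1 - (o + (5 - 2))/3 = 1 - (o + 3)/3 = 1 - (3 + o)/3 = 1 + (-1 - o/3) = -o/3)
(v(q(-3, -1)) + 1545) + 3152 = (-(1 - 3)/3 + 1545) + 3152 = (-⅓*(-2) + 1545) + 3152 = (⅔ + 1545) + 3152 = 4637/3 + 3152 = 14093/3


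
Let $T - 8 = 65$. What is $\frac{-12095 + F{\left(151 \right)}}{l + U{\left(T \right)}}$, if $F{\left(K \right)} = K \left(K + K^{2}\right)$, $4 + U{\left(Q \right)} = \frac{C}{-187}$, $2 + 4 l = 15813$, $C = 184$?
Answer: $\frac{2583335436}{2952929} \approx 874.84$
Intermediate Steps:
$l = \frac{15811}{4}$ ($l = - \frac{1}{2} + \frac{1}{4} \cdot 15813 = - \frac{1}{2} + \frac{15813}{4} = \frac{15811}{4} \approx 3952.8$)
$T = 73$ ($T = 8 + 65 = 73$)
$U{\left(Q \right)} = - \frac{932}{187}$ ($U{\left(Q \right)} = -4 + \frac{184}{-187} = -4 + 184 \left(- \frac{1}{187}\right) = -4 - \frac{184}{187} = - \frac{932}{187}$)
$\frac{-12095 + F{\left(151 \right)}}{l + U{\left(T \right)}} = \frac{-12095 + 151^{2} \left(1 + 151\right)}{\frac{15811}{4} - \frac{932}{187}} = \frac{-12095 + 22801 \cdot 152}{\frac{2952929}{748}} = \left(-12095 + 3465752\right) \frac{748}{2952929} = 3453657 \cdot \frac{748}{2952929} = \frac{2583335436}{2952929}$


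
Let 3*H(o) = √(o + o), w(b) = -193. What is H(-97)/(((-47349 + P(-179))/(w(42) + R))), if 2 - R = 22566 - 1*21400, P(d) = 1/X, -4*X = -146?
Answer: 99061*I*√194/10369425 ≈ 0.13306*I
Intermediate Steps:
X = 73/2 (X = -¼*(-146) = 73/2 ≈ 36.500)
P(d) = 2/73 (P(d) = 1/(73/2) = 2/73)
H(o) = √2*√o/3 (H(o) = √(o + o)/3 = √(2*o)/3 = (√2*√o)/3 = √2*√o/3)
R = -1164 (R = 2 - (22566 - 1*21400) = 2 - (22566 - 21400) = 2 - 1*1166 = 2 - 1166 = -1164)
H(-97)/(((-47349 + P(-179))/(w(42) + R))) = (√2*√(-97)/3)/(((-47349 + 2/73)/(-193 - 1164))) = (√2*(I*√97)/3)/((-3456475/73/(-1357))) = (I*√194/3)/((-3456475/73*(-1/1357))) = (I*√194/3)/(3456475/99061) = (I*√194/3)*(99061/3456475) = 99061*I*√194/10369425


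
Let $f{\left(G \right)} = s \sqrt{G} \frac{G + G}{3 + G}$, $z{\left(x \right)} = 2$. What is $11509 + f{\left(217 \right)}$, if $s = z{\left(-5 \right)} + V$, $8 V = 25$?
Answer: $11509 + \frac{8897 \sqrt{217}}{880} \approx 11658.0$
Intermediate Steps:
$V = \frac{25}{8}$ ($V = \frac{1}{8} \cdot 25 = \frac{25}{8} \approx 3.125$)
$s = \frac{41}{8}$ ($s = 2 + \frac{25}{8} = \frac{41}{8} \approx 5.125$)
$f{\left(G \right)} = \frac{41 G^{\frac{3}{2}}}{4 \left(3 + G\right)}$ ($f{\left(G \right)} = \frac{41 \sqrt{G}}{8} \frac{G + G}{3 + G} = \frac{41 \sqrt{G}}{8} \frac{2 G}{3 + G} = \frac{41 G^{\frac{3}{2}}}{4 \left(3 + G\right)}$)
$11509 + f{\left(217 \right)} = 11509 + \frac{41 \cdot 217^{\frac{3}{2}}}{4 \left(3 + 217\right)} = 11509 + \frac{41 \cdot 217 \sqrt{217}}{4 \cdot 220} = 11509 + \frac{41}{4} \cdot 217 \sqrt{217} \cdot \frac{1}{220} = 11509 + \frac{8897 \sqrt{217}}{880}$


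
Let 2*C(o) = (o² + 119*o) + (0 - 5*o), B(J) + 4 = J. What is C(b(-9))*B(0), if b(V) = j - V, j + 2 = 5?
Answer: -3024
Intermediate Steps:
j = 3 (j = -2 + 5 = 3)
B(J) = -4 + J
b(V) = 3 - V
C(o) = o²/2 + 57*o (C(o) = ((o² + 119*o) + (0 - 5*o))/2 = ((o² + 119*o) - 5*o)/2 = (o² + 114*o)/2 = o²/2 + 57*o)
C(b(-9))*B(0) = ((3 - 1*(-9))*(114 + (3 - 1*(-9)))/2)*(-4 + 0) = ((3 + 9)*(114 + (3 + 9))/2)*(-4) = ((½)*12*(114 + 12))*(-4) = ((½)*12*126)*(-4) = 756*(-4) = -3024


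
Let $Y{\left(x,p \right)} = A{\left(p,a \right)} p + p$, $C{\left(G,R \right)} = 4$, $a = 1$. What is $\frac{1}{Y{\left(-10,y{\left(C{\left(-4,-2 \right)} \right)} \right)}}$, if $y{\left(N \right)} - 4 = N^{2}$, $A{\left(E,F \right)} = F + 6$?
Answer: $\frac{1}{160} \approx 0.00625$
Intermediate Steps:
$A{\left(E,F \right)} = 6 + F$
$y{\left(N \right)} = 4 + N^{2}$
$Y{\left(x,p \right)} = 8 p$ ($Y{\left(x,p \right)} = \left(6 + 1\right) p + p = 7 p + p = 8 p$)
$\frac{1}{Y{\left(-10,y{\left(C{\left(-4,-2 \right)} \right)} \right)}} = \frac{1}{8 \left(4 + 4^{2}\right)} = \frac{1}{8 \left(4 + 16\right)} = \frac{1}{8 \cdot 20} = \frac{1}{160}$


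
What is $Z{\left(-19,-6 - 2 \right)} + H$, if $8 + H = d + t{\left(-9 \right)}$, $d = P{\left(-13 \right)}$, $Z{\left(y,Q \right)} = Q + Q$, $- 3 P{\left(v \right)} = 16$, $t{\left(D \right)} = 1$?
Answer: $- \frac{85}{3} \approx -28.333$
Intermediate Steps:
$P{\left(v \right)} = - \frac{16}{3}$ ($P{\left(v \right)} = \left(- \frac{1}{3}\right) 16 = - \frac{16}{3}$)
$Z{\left(y,Q \right)} = 2 Q$
$d = - \frac{16}{3} \approx -5.3333$
$H = - \frac{37}{3}$ ($H = -8 + \left(- \frac{16}{3} + 1\right) = -8 - \frac{13}{3} = - \frac{37}{3} \approx -12.333$)
$Z{\left(-19,-6 - 2 \right)} + H = 2 \left(-6 - 2\right) - \frac{37}{3} = 2 \left(-8\right) - \frac{37}{3} = -16 - \frac{37}{3} = - \frac{85}{3}$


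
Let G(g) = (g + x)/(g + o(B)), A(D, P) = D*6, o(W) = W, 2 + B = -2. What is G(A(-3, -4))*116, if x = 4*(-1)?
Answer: 116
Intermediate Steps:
B = -4 (B = -2 - 2 = -4)
A(D, P) = 6*D
x = -4
G(g) = 1 (G(g) = (g - 4)/(g - 4) = (-4 + g)/(-4 + g) = 1)
G(A(-3, -4))*116 = 1*116 = 116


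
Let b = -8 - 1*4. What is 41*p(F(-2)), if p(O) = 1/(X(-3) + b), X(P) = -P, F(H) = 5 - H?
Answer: -41/9 ≈ -4.5556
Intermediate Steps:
b = -12 (b = -8 - 4 = -12)
p(O) = -⅑ (p(O) = 1/(-1*(-3) - 12) = 1/(3 - 12) = 1/(-9) = -⅑)
41*p(F(-2)) = 41*(-⅑) = -41/9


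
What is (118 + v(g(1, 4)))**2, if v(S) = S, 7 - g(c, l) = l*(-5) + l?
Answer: 19881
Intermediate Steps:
g(c, l) = 7 + 4*l (g(c, l) = 7 - (l*(-5) + l) = 7 - (-5*l + l) = 7 - (-4)*l = 7 + 4*l)
(118 + v(g(1, 4)))**2 = (118 + (7 + 4*4))**2 = (118 + (7 + 16))**2 = (118 + 23)**2 = 141**2 = 19881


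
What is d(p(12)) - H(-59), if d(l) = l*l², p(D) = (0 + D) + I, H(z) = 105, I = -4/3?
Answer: 29933/27 ≈ 1108.6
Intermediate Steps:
I = -4/3 (I = -4*⅓ = -4/3 ≈ -1.3333)
p(D) = -4/3 + D (p(D) = (0 + D) - 4/3 = D - 4/3 = -4/3 + D)
d(l) = l³
d(p(12)) - H(-59) = (-4/3 + 12)³ - 1*105 = (32/3)³ - 105 = 32768/27 - 105 = 29933/27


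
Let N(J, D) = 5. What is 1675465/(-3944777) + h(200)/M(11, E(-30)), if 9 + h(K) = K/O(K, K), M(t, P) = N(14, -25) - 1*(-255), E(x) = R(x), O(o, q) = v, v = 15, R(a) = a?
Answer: -96583123/236686620 ≈ -0.40806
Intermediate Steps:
O(o, q) = 15
E(x) = x
M(t, P) = 260 (M(t, P) = 5 - 1*(-255) = 5 + 255 = 260)
h(K) = -9 + K/15
1675465/(-3944777) + h(200)/M(11, E(-30)) = 1675465/(-3944777) + (-9 + (1/15)*200)/260 = 1675465*(-1/3944777) + (-9 + 40/3)*(1/260) = -1675465/3944777 + (13/3)*(1/260) = -1675465/3944777 + 1/60 = -96583123/236686620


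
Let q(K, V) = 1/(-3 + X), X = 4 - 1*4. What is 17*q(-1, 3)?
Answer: -17/3 ≈ -5.6667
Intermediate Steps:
X = 0 (X = 4 - 4 = 0)
q(K, V) = -⅓ (q(K, V) = 1/(-3 + 0) = 1/(-3) = -⅓)
17*q(-1, 3) = 17*(-⅓) = -17/3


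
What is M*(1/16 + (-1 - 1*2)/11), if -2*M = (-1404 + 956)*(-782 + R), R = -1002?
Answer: 924112/11 ≈ 84010.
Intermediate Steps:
M = -399616 (M = -(-1404 + 956)*(-782 - 1002)/2 = -(-224)*(-1784) = -1/2*799232 = -399616)
M*(1/16 + (-1 - 1*2)/11) = -399616*(1/16 + (-1 - 1*2)/11) = -399616*(1*(1/16) + (-1 - 2)*(1/11)) = -399616*(1/16 - 3*1/11) = -399616*(1/16 - 3/11) = -399616*(-37/176) = 924112/11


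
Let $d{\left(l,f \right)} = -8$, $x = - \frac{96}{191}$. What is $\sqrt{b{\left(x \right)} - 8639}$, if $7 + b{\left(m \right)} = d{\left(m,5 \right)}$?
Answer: $i \sqrt{8654} \approx 93.027 i$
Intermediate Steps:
$x = - \frac{96}{191}$ ($x = \left(-96\right) \frac{1}{191} = - \frac{96}{191} \approx -0.50262$)
$b{\left(m \right)} = -15$ ($b{\left(m \right)} = -7 - 8 = -15$)
$\sqrt{b{\left(x \right)} - 8639} = \sqrt{-15 - 8639} = \sqrt{-8654} = i \sqrt{8654}$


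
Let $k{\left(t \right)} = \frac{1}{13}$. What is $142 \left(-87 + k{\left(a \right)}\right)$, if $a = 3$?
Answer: $- \frac{160460}{13} \approx -12343.0$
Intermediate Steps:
$k{\left(t \right)} = \frac{1}{13}$
$142 \left(-87 + k{\left(a \right)}\right) = 142 \left(-87 + \frac{1}{13}\right) = 142 \left(- \frac{1130}{13}\right) = - \frac{160460}{13}$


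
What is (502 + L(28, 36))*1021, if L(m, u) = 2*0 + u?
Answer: 549298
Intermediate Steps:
L(m, u) = u (L(m, u) = 0 + u = u)
(502 + L(28, 36))*1021 = (502 + 36)*1021 = 538*1021 = 549298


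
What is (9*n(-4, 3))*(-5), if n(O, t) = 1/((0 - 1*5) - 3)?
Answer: 45/8 ≈ 5.6250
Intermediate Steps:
n(O, t) = -⅛ (n(O, t) = 1/((0 - 5) - 3) = 1/(-5 - 3) = 1/(-8) = -⅛)
(9*n(-4, 3))*(-5) = (9*(-⅛))*(-5) = -9/8*(-5) = 45/8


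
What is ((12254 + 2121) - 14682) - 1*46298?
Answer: -46605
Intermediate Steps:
((12254 + 2121) - 14682) - 1*46298 = (14375 - 14682) - 46298 = -307 - 46298 = -46605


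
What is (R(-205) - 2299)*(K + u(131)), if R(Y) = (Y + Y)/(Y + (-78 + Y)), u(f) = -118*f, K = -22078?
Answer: 5262087384/61 ≈ 8.6264e+7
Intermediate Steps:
R(Y) = 2*Y/(-78 + 2*Y) (R(Y) = (2*Y)/(-78 + 2*Y) = 2*Y/(-78 + 2*Y))
(R(-205) - 2299)*(K + u(131)) = (-205/(-39 - 205) - 2299)*(-22078 - 118*131) = (-205/(-244) - 2299)*(-22078 - 15458) = (-205*(-1/244) - 2299)*(-37536) = (205/244 - 2299)*(-37536) = -560751/244*(-37536) = 5262087384/61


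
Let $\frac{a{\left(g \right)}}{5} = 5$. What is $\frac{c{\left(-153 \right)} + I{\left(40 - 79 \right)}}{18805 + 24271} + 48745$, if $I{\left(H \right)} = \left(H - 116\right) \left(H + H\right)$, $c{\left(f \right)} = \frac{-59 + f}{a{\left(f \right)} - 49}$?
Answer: $\frac{12598510313}{258456} \approx 48745.0$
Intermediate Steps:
$a{\left(g \right)} = 25$ ($a{\left(g \right)} = 5 \cdot 5 = 25$)
$c{\left(f \right)} = \frac{59}{24} - \frac{f}{24}$ ($c{\left(f \right)} = \frac{-59 + f}{25 - 49} = \frac{-59 + f}{-24} = \left(-59 + f\right) \left(- \frac{1}{24}\right) = \frac{59}{24} - \frac{f}{24}$)
$I{\left(H \right)} = 2 H \left(-116 + H\right)$ ($I{\left(H \right)} = \left(-116 + H\right) 2 H = 2 H \left(-116 + H\right)$)
$\frac{c{\left(-153 \right)} + I{\left(40 - 79 \right)}}{18805 + 24271} + 48745 = \frac{\left(\frac{59}{24} - - \frac{51}{8}\right) + 2 \left(40 - 79\right) \left(-116 + \left(40 - 79\right)\right)}{18805 + 24271} + 48745 = \frac{\left(\frac{59}{24} + \frac{51}{8}\right) + 2 \left(-39\right) \left(-116 - 39\right)}{43076} + 48745 = \left(\frac{53}{6} + 2 \left(-39\right) \left(-155\right)\right) \frac{1}{43076} + 48745 = \left(\frac{53}{6} + 12090\right) \frac{1}{43076} + 48745 = \frac{72593}{6} \cdot \frac{1}{43076} + 48745 = \frac{72593}{258456} + 48745 = \frac{12598510313}{258456}$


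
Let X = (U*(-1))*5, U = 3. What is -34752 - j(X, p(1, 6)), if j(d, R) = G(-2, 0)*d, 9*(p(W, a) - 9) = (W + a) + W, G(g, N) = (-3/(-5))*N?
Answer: -34752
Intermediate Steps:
G(g, N) = 3*N/5 (G(g, N) = (-3*(-⅕))*N = 3*N/5)
p(W, a) = 9 + a/9 + 2*W/9 (p(W, a) = 9 + ((W + a) + W)/9 = 9 + (a + 2*W)/9 = 9 + (a/9 + 2*W/9) = 9 + a/9 + 2*W/9)
X = -15 (X = (3*(-1))*5 = -3*5 = -15)
j(d, R) = 0 (j(d, R) = ((⅗)*0)*d = 0*d = 0)
-34752 - j(X, p(1, 6)) = -34752 - 1*0 = -34752 + 0 = -34752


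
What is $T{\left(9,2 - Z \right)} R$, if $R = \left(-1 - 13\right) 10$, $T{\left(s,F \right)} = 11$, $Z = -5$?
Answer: $-1540$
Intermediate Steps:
$R = -140$ ($R = \left(-14\right) 10 = -140$)
$T{\left(9,2 - Z \right)} R = 11 \left(-140\right) = -1540$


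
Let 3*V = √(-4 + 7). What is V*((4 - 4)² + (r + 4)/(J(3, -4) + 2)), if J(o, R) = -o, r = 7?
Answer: -11*√3/3 ≈ -6.3509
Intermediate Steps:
V = √3/3 (V = √(-4 + 7)/3 = √3/3 ≈ 0.57735)
V*((4 - 4)² + (r + 4)/(J(3, -4) + 2)) = (√3/3)*((4 - 4)² + (7 + 4)/(-1*3 + 2)) = (√3/3)*(0² + 11/(-3 + 2)) = (√3/3)*(0 + 11/(-1)) = (√3/3)*(0 + 11*(-1)) = (√3/3)*(0 - 11) = (√3/3)*(-11) = -11*√3/3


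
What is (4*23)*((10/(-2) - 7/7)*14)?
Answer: -7728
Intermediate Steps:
(4*23)*((10/(-2) - 7/7)*14) = 92*((10*(-½) - 7*⅐)*14) = 92*((-5 - 1)*14) = 92*(-6*14) = 92*(-84) = -7728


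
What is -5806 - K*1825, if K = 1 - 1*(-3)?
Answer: -13106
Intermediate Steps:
K = 4 (K = 1 + 3 = 4)
-5806 - K*1825 = -5806 - 4*1825 = -5806 - 1*7300 = -5806 - 7300 = -13106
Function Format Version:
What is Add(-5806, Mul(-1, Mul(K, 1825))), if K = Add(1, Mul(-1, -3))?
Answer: -13106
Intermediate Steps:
K = 4 (K = Add(1, 3) = 4)
Add(-5806, Mul(-1, Mul(K, 1825))) = Add(-5806, Mul(-1, Mul(4, 1825))) = Add(-5806, Mul(-1, 7300)) = Add(-5806, -7300) = -13106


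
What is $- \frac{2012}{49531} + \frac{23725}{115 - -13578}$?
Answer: $\frac{1147572659}{678227983} \approx 1.692$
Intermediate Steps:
$- \frac{2012}{49531} + \frac{23725}{115 - -13578} = \left(-2012\right) \frac{1}{49531} + \frac{23725}{115 + 13578} = - \frac{2012}{49531} + \frac{23725}{13693} = \frac{1147572659}{678227983}$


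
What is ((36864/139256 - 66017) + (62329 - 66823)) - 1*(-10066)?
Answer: -1052161507/17407 ≈ -60445.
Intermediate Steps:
((36864/139256 - 66017) + (62329 - 66823)) - 1*(-10066) = ((36864*(1/139256) - 66017) - 4494) + 10066 = ((4608/17407 - 66017) - 4494) + 10066 = (-1149153311/17407 - 4494) + 10066 = -1227380369/17407 + 10066 = -1052161507/17407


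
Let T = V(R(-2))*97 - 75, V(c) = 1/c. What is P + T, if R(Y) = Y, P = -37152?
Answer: -74551/2 ≈ -37276.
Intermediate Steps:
T = -247/2 (T = 97/(-2) - 75 = -½*97 - 75 = -97/2 - 75 = -247/2 ≈ -123.50)
P + T = -37152 - 247/2 = -74551/2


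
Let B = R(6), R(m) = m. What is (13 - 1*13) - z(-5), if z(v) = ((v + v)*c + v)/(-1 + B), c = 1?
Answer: 3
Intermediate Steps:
B = 6
z(v) = 3*v/5 (z(v) = ((v + v)*1 + v)/(-1 + 6) = ((2*v)*1 + v)/5 = (2*v + v)*(⅕) = (3*v)*(⅕) = 3*v/5)
(13 - 1*13) - z(-5) = (13 - 1*13) - 3*(-5)/5 = (13 - 13) - 1*(-3) = 0 + 3 = 3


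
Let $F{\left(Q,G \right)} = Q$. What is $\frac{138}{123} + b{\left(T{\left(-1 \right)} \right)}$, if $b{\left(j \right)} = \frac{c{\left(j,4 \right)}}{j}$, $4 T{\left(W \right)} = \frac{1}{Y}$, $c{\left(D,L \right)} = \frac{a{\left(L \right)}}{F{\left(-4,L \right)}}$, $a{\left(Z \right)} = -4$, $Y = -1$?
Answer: $- \frac{118}{41} \approx -2.878$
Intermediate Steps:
$c{\left(D,L \right)} = 1$ ($c{\left(D,L \right)} = - \frac{4}{-4} = \left(-4\right) \left(- \frac{1}{4}\right) = 1$)
$T{\left(W \right)} = - \frac{1}{4}$ ($T{\left(W \right)} = \frac{1}{4 \left(-1\right)} = \frac{1}{4} \left(-1\right) = - \frac{1}{4}$)
$b{\left(j \right)} = \frac{1}{j}$ ($b{\left(j \right)} = 1 \frac{1}{j} = \frac{1}{j}$)
$\frac{138}{123} + b{\left(T{\left(-1 \right)} \right)} = \frac{138}{123} + \frac{1}{- \frac{1}{4}} = 138 \cdot \frac{1}{123} - 4 = \frac{46}{41} - 4 = - \frac{118}{41}$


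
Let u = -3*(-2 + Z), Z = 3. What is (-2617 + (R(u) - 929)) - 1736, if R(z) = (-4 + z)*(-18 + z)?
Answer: -5135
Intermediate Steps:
u = -3 (u = -3*(-2 + 3) = -3*1 = -3)
R(z) = (-18 + z)*(-4 + z)
(-2617 + (R(u) - 929)) - 1736 = (-2617 + ((72 + (-3)² - 22*(-3)) - 929)) - 1736 = (-2617 + ((72 + 9 + 66) - 929)) - 1736 = (-2617 + (147 - 929)) - 1736 = (-2617 - 782) - 1736 = -3399 - 1736 = -5135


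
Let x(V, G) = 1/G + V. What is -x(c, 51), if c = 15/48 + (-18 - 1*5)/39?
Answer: 911/3536 ≈ 0.25764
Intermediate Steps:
c = -173/624 (c = 15*(1/48) + (-18 - 5)*(1/39) = 5/16 - 23*1/39 = 5/16 - 23/39 = -173/624 ≈ -0.27724)
x(V, G) = V + 1/G
-x(c, 51) = -(-173/624 + 1/51) = -1*(-911/3536) = 911/3536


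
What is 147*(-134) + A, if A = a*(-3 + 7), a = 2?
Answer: -19690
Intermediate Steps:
A = 8 (A = 2*(-3 + 7) = 2*4 = 8)
147*(-134) + A = 147*(-134) + 8 = -19698 + 8 = -19690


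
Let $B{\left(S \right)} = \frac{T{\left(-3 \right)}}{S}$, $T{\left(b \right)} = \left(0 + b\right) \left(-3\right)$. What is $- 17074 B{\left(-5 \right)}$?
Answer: $\frac{153666}{5} \approx 30733.0$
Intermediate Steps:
$T{\left(b \right)} = - 3 b$ ($T{\left(b \right)} = b \left(-3\right) = - 3 b$)
$B{\left(S \right)} = \frac{9}{S}$ ($B{\left(S \right)} = \frac{\left(-3\right) \left(-3\right)}{S} = \frac{9}{S}$)
$- 17074 B{\left(-5 \right)} = - 17074 \frac{9}{-5} = - 17074 \cdot 9 \left(- \frac{1}{5}\right) = \left(-17074\right) \left(- \frac{9}{5}\right) = \frac{153666}{5}$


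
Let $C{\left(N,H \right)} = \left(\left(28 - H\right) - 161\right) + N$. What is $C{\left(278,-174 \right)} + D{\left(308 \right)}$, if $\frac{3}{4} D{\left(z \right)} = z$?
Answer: $\frac{2189}{3} \approx 729.67$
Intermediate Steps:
$D{\left(z \right)} = \frac{4 z}{3}$
$C{\left(N,H \right)} = -133 + N - H$ ($C{\left(N,H \right)} = \left(-133 - H\right) + N = -133 + N - H$)
$C{\left(278,-174 \right)} + D{\left(308 \right)} = \left(-133 + 278 - -174\right) + \frac{4}{3} \cdot 308 = \left(-133 + 278 + 174\right) + \frac{1232}{3} = 319 + \frac{1232}{3} = \frac{2189}{3}$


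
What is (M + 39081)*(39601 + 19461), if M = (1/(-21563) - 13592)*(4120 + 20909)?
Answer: -433205841172882620/21563 ≈ -2.0090e+13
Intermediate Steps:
M = -7335606869613/21563 (M = (-1/21563 - 13592)*25029 = -293084297/21563*25029 = -7335606869613/21563 ≈ -3.4019e+8)
(M + 39081)*(39601 + 19461) = (-7335606869613/21563 + 39081)*(39601 + 19461) = -7334764166010/21563*59062 = -433205841172882620/21563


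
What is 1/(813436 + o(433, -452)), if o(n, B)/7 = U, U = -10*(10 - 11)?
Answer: 1/813506 ≈ 1.2292e-6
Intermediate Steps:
U = 10 (U = -10*(-1) = 10)
o(n, B) = 70 (o(n, B) = 7*10 = 70)
1/(813436 + o(433, -452)) = 1/(813436 + 70) = 1/813506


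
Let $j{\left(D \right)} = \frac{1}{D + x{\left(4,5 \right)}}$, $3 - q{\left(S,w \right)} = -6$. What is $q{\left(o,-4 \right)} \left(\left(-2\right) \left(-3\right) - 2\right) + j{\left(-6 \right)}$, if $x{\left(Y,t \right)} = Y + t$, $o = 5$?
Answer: $\frac{109}{3} \approx 36.333$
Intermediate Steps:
$q{\left(S,w \right)} = 9$ ($q{\left(S,w \right)} = 3 - -6 = 3 + 6 = 9$)
$j{\left(D \right)} = \frac{1}{9 + D}$ ($j{\left(D \right)} = \frac{1}{D + \left(4 + 5\right)} = \frac{1}{D + 9} = \frac{1}{9 + D}$)
$q{\left(o,-4 \right)} \left(\left(-2\right) \left(-3\right) - 2\right) + j{\left(-6 \right)} = 9 \left(\left(-2\right) \left(-3\right) - 2\right) + \frac{1}{9 - 6} = 9 \left(6 - 2\right) + \frac{1}{3} = 9 \cdot 4 + \frac{1}{3} = 36 + \frac{1}{3} = \frac{109}{3}$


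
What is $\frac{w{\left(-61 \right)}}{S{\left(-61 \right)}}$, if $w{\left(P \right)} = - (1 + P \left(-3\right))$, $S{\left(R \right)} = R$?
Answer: $\frac{184}{61} \approx 3.0164$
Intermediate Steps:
$w{\left(P \right)} = -1 + 3 P$ ($w{\left(P \right)} = - (1 - 3 P) = -1 + 3 P$)
$\frac{w{\left(-61 \right)}}{S{\left(-61 \right)}} = \frac{-1 + 3 \left(-61\right)}{-61} = \left(-1 - 183\right) \left(- \frac{1}{61}\right) = \left(-184\right) \left(- \frac{1}{61}\right) = \frac{184}{61}$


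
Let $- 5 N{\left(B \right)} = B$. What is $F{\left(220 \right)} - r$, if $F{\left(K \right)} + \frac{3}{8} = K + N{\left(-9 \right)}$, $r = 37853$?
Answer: $- \frac{1505263}{40} \approx -37632.0$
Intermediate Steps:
$N{\left(B \right)} = - \frac{B}{5}$
$F{\left(K \right)} = \frac{57}{40} + K$ ($F{\left(K \right)} = - \frac{3}{8} + \left(K - - \frac{9}{5}\right) = - \frac{3}{8} + \left(K + \frac{9}{5}\right) = - \frac{3}{8} + \left(\frac{9}{5} + K\right) = \frac{57}{40} + K$)
$F{\left(220 \right)} - r = \left(\frac{57}{40} + 220\right) - 37853 = \frac{8857}{40} - 37853 = - \frac{1505263}{40}$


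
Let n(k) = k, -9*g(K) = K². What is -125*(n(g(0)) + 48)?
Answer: -6000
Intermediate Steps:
g(K) = -K²/9
-125*(n(g(0)) + 48) = -125*(-⅑*0² + 48) = -125*(-⅑*0 + 48) = -125*(0 + 48) = -125*48 = -6000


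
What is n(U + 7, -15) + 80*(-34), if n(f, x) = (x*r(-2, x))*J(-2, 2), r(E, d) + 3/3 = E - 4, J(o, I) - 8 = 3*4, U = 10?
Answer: -620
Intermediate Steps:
J(o, I) = 20 (J(o, I) = 8 + 3*4 = 8 + 12 = 20)
r(E, d) = -5 + E (r(E, d) = -1 + (E - 4) = -1 + (-4 + E) = -5 + E)
n(f, x) = -140*x (n(f, x) = (x*(-5 - 2))*20 = (x*(-7))*20 = -7*x*20 = -140*x)
n(U + 7, -15) + 80*(-34) = -140*(-15) + 80*(-34) = 2100 - 2720 = -620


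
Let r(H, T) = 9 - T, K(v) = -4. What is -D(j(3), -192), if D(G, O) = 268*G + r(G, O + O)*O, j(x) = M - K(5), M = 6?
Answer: 72776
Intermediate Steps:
j(x) = 10 (j(x) = 6 - 1*(-4) = 6 + 4 = 10)
D(G, O) = 268*G + O*(9 - 2*O) (D(G, O) = 268*G + (9 - (O + O))*O = 268*G + (9 - 2*O)*O = 268*G + O*(9 - 2*O))
-D(j(3), -192) = -(268*10 - 1*(-192)*(-9 + 2*(-192))) = -(2680 - 1*(-192)*(-9 - 384)) = -(2680 - 1*(-192)*(-393)) = -(2680 - 75456) = -1*(-72776) = 72776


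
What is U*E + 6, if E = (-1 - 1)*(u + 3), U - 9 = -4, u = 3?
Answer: -54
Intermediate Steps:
U = 5 (U = 9 - 4 = 5)
E = -12 (E = (-1 - 1)*(3 + 3) = -2*6 = -12)
U*E + 6 = 5*(-12) + 6 = -60 + 6 = -54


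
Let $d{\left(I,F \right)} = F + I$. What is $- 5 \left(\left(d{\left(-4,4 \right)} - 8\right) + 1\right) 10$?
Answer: $350$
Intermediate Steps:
$- 5 \left(\left(d{\left(-4,4 \right)} - 8\right) + 1\right) 10 = - 5 \left(\left(\left(4 - 4\right) - 8\right) + 1\right) 10 = - 5 \left(\left(0 - 8\right) + 1\right) 10 = - 5 \left(-8 + 1\right) 10 = \left(-5\right) \left(-7\right) 10 = 35 \cdot 10 = 350$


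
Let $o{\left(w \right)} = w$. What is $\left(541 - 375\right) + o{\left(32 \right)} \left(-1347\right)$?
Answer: $-42938$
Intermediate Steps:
$\left(541 - 375\right) + o{\left(32 \right)} \left(-1347\right) = \left(541 - 375\right) + 32 \left(-1347\right) = 166 - 43104 = -42938$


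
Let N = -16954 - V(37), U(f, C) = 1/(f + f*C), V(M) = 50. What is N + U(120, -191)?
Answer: -387691201/22800 ≈ -17004.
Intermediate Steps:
U(f, C) = 1/(f + C*f)
N = -17004 (N = -16954 - 1*50 = -16954 - 50 = -17004)
N + U(120, -191) = -17004 + 1/(120*(1 - 191)) = -17004 + (1/120)/(-190) = -17004 + (1/120)*(-1/190) = -17004 - 1/22800 = -387691201/22800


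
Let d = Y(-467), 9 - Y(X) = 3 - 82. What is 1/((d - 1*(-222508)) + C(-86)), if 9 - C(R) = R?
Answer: 1/222691 ≈ 4.4905e-6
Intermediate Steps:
Y(X) = 88 (Y(X) = 9 - (3 - 82) = 9 - 1*(-79) = 9 + 79 = 88)
d = 88
C(R) = 9 - R
1/((d - 1*(-222508)) + C(-86)) = 1/((88 - 1*(-222508)) + (9 - 1*(-86))) = 1/((88 + 222508) + (9 + 86)) = 1/(222596 + 95) = 1/222691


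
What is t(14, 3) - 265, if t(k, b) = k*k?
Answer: -69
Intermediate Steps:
t(k, b) = k²
t(14, 3) - 265 = 14² - 265 = 196 - 265 = -69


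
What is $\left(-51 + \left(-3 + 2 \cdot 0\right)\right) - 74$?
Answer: $-128$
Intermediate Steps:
$\left(-51 + \left(-3 + 2 \cdot 0\right)\right) - 74 = \left(-51 + \left(-3 + 0\right)\right) - 74 = \left(-51 - 3\right) - 74 = -54 - 74 = -128$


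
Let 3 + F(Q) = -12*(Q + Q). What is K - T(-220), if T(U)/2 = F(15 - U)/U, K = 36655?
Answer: 366037/10 ≈ 36604.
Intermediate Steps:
F(Q) = -3 - 24*Q (F(Q) = -3 - 12*(Q + Q) = -3 - 24*Q)
T(U) = 2*(-363 + 24*U)/U (T(U) = 2*((-3 - 24*(15 - U))/U) = 2*((-3 + (-360 + 24*U))/U) = 2*((-363 + 24*U)/U) = 2*(-363 + 24*U)/U)
K - T(-220) = 36655 - (48 - 726/(-220)) = 36655 - (48 - 726*(-1/220)) = 36655 - (48 + 33/10) = 36655 - 1*513/10 = 36655 - 513/10 = 366037/10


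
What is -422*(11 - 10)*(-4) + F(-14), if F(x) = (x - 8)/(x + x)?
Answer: 23643/14 ≈ 1688.8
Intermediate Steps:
F(x) = (-8 + x)/(2*x) (F(x) = (-8 + x)/((2*x)) = (-8 + x)*(1/(2*x)) = (-8 + x)/(2*x))
-422*(11 - 10)*(-4) + F(-14) = -422*(11 - 10)*(-4) + (1/2)*(-8 - 14)/(-14) = -422*(-4) + (1/2)*(-1/14)*(-22) = -422*(-4) + 11/14 = 1688 + 11/14 = 23643/14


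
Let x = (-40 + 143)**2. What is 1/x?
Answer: 1/10609 ≈ 9.4260e-5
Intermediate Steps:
x = 10609 (x = 103**2 = 10609)
1/x = 1/10609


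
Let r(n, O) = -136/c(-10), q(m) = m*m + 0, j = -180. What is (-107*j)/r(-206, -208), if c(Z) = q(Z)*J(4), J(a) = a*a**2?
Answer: -15408000/17 ≈ -9.0635e+5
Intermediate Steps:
J(a) = a**3
q(m) = m**2 (q(m) = m**2 + 0 = m**2)
c(Z) = 64*Z**2 (c(Z) = Z**2*4**3 = Z**2*64 = 64*Z**2)
r(n, O) = -17/800 (r(n, O) = -136/(64*(-10)**2) = -136/(64*100) = -136/6400 = -136*1/6400 = -17/800)
(-107*j)/r(-206, -208) = (-107*(-180))/(-17/800) = 19260*(-800/17) = -15408000/17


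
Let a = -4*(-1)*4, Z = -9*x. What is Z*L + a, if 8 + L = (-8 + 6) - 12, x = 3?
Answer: 610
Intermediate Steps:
Z = -27 (Z = -9*3 = -27)
L = -22 (L = -8 + ((-8 + 6) - 12) = -8 + (-2 - 12) = -8 - 14 = -22)
a = 16 (a = 4*4 = 16)
Z*L + a = -27*(-22) + 16 = 594 + 16 = 610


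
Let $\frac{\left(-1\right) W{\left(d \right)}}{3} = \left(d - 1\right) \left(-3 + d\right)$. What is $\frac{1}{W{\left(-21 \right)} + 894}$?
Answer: $- \frac{1}{690} \approx -0.0014493$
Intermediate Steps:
$W{\left(d \right)} = - 3 \left(-1 + d\right) \left(-3 + d\right)$ ($W{\left(d \right)} = - 3 \left(d - 1\right) \left(-3 + d\right) = - 3 \left(-1 + d\right) \left(-3 + d\right)$)
$\frac{1}{W{\left(-21 \right)} + 894} = \frac{1}{\left(-9 - 3 \left(-21\right)^{2} + 12 \left(-21\right)\right) + 894} = \frac{1}{\left(-9 - 1323 - 252\right) + 894} = \frac{1}{-1584 + 894} = \frac{1}{-690} = - \frac{1}{690}$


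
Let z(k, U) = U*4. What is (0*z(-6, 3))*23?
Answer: 0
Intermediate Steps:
z(k, U) = 4*U
(0*z(-6, 3))*23 = (0*(4*3))*23 = (0*12)*23 = 0*23 = 0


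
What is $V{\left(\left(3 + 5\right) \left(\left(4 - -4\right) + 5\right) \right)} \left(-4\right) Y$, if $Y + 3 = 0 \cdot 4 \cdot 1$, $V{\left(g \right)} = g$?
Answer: $1248$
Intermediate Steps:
$Y = -3$ ($Y = -3 + 0 \cdot 4 \cdot 1 = -3 + 0 \cdot 1 = -3 + 0 = -3$)
$V{\left(\left(3 + 5\right) \left(\left(4 - -4\right) + 5\right) \right)} \left(-4\right) Y = \left(3 + 5\right) \left(\left(4 - -4\right) + 5\right) \left(-4\right) \left(-3\right) = 8 \left(\left(4 + 4\right) + 5\right) \left(-4\right) \left(-3\right) = 8 \left(8 + 5\right) \left(-4\right) \left(-3\right) = 8 \cdot 13 \left(-4\right) \left(-3\right) = 104 \left(-4\right) \left(-3\right) = \left(-416\right) \left(-3\right) = 1248$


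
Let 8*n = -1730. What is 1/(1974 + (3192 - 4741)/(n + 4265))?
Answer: 16195/31962734 ≈ 0.00050668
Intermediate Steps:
n = -865/4 (n = (⅛)*(-1730) = -865/4 ≈ -216.25)
1/(1974 + (3192 - 4741)/(n + 4265)) = 1/(1974 + (3192 - 4741)/(-865/4 + 4265)) = 1/(1974 - 1549/16195/4) = 1/(1974 - 1549*4/16195) = 1/(1974 - 6196/16195) = 1/(31962734/16195) = 16195/31962734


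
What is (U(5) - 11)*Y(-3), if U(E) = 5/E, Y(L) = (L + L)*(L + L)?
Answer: -360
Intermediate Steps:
Y(L) = 4*L² (Y(L) = (2*L)*(2*L) = 4*L²)
(U(5) - 11)*Y(-3) = (5/5 - 11)*(4*(-3)²) = (5*(⅕) - 11)*(4*9) = (1 - 11)*36 = -10*36 = -360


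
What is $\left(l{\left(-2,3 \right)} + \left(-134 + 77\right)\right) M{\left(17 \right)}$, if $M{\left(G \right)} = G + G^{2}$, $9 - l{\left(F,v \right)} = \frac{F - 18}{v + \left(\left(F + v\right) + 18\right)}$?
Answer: $- \frac{158508}{11} \approx -14410.0$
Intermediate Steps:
$l{\left(F,v \right)} = 9 - \frac{-18 + F}{18 + F + 2 v}$ ($l{\left(F,v \right)} = 9 - \frac{F - 18}{v + \left(\left(F + v\right) + 18\right)} = 9 - \frac{-18 + F}{v + \left(18 + F + v\right)} = 9 - \frac{-18 + F}{18 + F + 2 v}$)
$\left(l{\left(-2,3 \right)} + \left(-134 + 77\right)\right) M{\left(17 \right)} = \left(\frac{2 \left(90 + 4 \left(-2\right) + 9 \cdot 3\right)}{18 - 2 + 2 \cdot 3} + \left(-134 + 77\right)\right) 17 \left(1 + 17\right) = \left(\frac{2 \left(90 - 8 + 27\right)}{18 - 2 + 6} - 57\right) 17 \cdot 18 = \left(2 \cdot \frac{1}{22} \cdot 109 - 57\right) 306 = \left(\frac{109}{11} - 57\right) 306 = \left(- \frac{518}{11}\right) 306 = - \frac{158508}{11}$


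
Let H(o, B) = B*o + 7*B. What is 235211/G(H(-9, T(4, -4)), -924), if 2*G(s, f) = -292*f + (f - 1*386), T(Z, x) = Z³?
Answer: 235211/134249 ≈ 1.7521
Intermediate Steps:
H(o, B) = 7*B + B*o
G(s, f) = -193 - 291*f/2 (G(s, f) = (-292*f + (f - 1*386))/2 = (-292*f + (f - 386))/2 = (-292*f + (-386 + f))/2 = (-386 - 291*f)/2 = -193 - 291*f/2)
235211/G(H(-9, T(4, -4)), -924) = 235211/(-193 - 291/2*(-924)) = 235211/(-193 + 134442) = 235211/134249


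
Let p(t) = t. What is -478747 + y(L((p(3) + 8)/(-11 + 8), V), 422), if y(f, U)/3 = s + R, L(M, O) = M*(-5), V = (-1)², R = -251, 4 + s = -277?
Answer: -480343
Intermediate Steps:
s = -281 (s = -4 - 277 = -281)
V = 1
L(M, O) = -5*M
y(f, U) = -1596 (y(f, U) = 3*(-281 - 251) = 3*(-532) = -1596)
-478747 + y(L((p(3) + 8)/(-11 + 8), V), 422) = -478747 - 1596 = -480343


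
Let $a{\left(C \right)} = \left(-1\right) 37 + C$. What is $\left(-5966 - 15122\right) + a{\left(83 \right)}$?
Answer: $-21042$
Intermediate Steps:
$a{\left(C \right)} = -37 + C$
$\left(-5966 - 15122\right) + a{\left(83 \right)} = \left(-5966 - 15122\right) + \left(-37 + 83\right) = -21088 + 46 = -21042$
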